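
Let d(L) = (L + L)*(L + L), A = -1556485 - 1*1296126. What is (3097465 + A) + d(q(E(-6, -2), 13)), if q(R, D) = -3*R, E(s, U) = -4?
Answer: 245430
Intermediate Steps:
A = -2852611 (A = -1556485 - 1296126 = -2852611)
d(L) = 4*L² (d(L) = (2*L)*(2*L) = 4*L²)
(3097465 + A) + d(q(E(-6, -2), 13)) = (3097465 - 2852611) + 4*(-3*(-4))² = 244854 + 4*12² = 244854 + 4*144 = 244854 + 576 = 245430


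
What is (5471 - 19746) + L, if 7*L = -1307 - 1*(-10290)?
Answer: -90942/7 ≈ -12992.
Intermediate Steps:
L = 8983/7 (L = (-1307 - 1*(-10290))/7 = (-1307 + 10290)/7 = (⅐)*8983 = 8983/7 ≈ 1283.3)
(5471 - 19746) + L = (5471 - 19746) + 8983/7 = -14275 + 8983/7 = -90942/7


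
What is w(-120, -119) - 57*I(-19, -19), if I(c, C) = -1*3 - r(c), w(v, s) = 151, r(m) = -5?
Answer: 37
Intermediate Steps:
I(c, C) = 2 (I(c, C) = -1*3 - 1*(-5) = -3 + 5 = 2)
w(-120, -119) - 57*I(-19, -19) = 151 - 57*2 = 151 - 114 = 37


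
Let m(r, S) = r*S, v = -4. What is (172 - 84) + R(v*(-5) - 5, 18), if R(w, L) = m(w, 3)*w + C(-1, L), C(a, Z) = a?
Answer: 762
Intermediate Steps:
m(r, S) = S*r
R(w, L) = -1 + 3*w² (R(w, L) = (3*w)*w - 1 = 3*w² - 1 = -1 + 3*w²)
(172 - 84) + R(v*(-5) - 5, 18) = (172 - 84) + (-1 + 3*(-4*(-5) - 5)²) = 88 + (-1 + 3*(20 - 5)²) = 88 + (-1 + 3*15²) = 88 + (-1 + 3*225) = 88 + (-1 + 675) = 88 + 674 = 762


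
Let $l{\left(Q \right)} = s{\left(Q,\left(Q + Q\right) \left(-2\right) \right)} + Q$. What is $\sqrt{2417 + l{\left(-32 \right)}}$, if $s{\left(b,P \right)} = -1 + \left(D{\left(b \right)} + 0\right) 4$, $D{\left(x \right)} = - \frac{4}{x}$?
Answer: $\frac{\sqrt{9538}}{2} \approx 48.831$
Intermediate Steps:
$s{\left(b,P \right)} = -1 - \frac{16}{b}$ ($s{\left(b,P \right)} = -1 + \left(- \frac{4}{b} + 0\right) 4 = -1 + - \frac{4}{b} 4 = -1 - \frac{16}{b}$)
$l{\left(Q \right)} = Q + \frac{-16 - Q}{Q}$ ($l{\left(Q \right)} = \frac{-16 - Q}{Q} + Q = Q + \frac{-16 - Q}{Q}$)
$\sqrt{2417 + l{\left(-32 \right)}} = \sqrt{2417 - \left(33 - \frac{1}{2}\right)} = \sqrt{2417 - \frac{65}{2}} = \sqrt{\frac{4769}{2}} = \frac{\sqrt{9538}}{2}$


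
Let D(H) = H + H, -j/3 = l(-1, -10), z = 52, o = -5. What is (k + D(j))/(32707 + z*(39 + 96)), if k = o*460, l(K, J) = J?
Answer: -2240/39727 ≈ -0.056385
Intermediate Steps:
j = 30 (j = -3*(-10) = 30)
k = -2300 (k = -5*460 = -2300)
D(H) = 2*H
(k + D(j))/(32707 + z*(39 + 96)) = (-2300 + 2*30)/(32707 + 52*(39 + 96)) = (-2300 + 60)/(32707 + 52*135) = -2240/(32707 + 7020) = -2240/39727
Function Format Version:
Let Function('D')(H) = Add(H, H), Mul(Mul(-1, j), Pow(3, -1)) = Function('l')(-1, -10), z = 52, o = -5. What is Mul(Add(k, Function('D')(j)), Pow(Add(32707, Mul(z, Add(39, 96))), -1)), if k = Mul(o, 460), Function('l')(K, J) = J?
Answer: Rational(-2240, 39727) ≈ -0.056385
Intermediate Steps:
j = 30 (j = Mul(-3, -10) = 30)
k = -2300 (k = Mul(-5, 460) = -2300)
Function('D')(H) = Mul(2, H)
Mul(Add(k, Function('D')(j)), Pow(Add(32707, Mul(z, Add(39, 96))), -1)) = Mul(Add(-2300, Mul(2, 30)), Pow(Add(32707, Mul(52, Add(39, 96))), -1)) = Mul(Add(-2300, 60), Pow(Add(32707, Mul(52, 135)), -1)) = Mul(-2240, Pow(Add(32707, 7020), -1)) = Mul(-2240, Pow(39727, -1)) = Mul(-2240, Rational(1, 39727)) = Rational(-2240, 39727)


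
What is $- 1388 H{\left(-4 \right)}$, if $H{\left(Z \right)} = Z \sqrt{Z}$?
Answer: $11104 i \approx 11104.0 i$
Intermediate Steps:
$H{\left(Z \right)} = Z^{\frac{3}{2}}$
$- 1388 H{\left(-4 \right)} = - 1388 \left(-4\right)^{\frac{3}{2}} = - 1388 \left(- 8 i\right) = 11104 i$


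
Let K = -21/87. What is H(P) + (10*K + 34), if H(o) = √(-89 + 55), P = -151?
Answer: 916/29 + I*√34 ≈ 31.586 + 5.831*I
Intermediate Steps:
K = -7/29 (K = -21*1/87 = -7/29 ≈ -0.24138)
H(o) = I*√34 (H(o) = √(-34) = I*√34)
H(P) + (10*K + 34) = I*√34 + (10*(-7/29) + 34) = I*√34 + (-70/29 + 34) = I*√34 + 916/29 = 916/29 + I*√34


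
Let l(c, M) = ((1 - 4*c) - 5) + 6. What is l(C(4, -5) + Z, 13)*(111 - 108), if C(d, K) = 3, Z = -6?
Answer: 42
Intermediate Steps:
l(c, M) = 2 - 4*c (l(c, M) = (-4 - 4*c) + 6 = 2 - 4*c)
l(C(4, -5) + Z, 13)*(111 - 108) = (2 - 4*(3 - 6))*(111 - 108) = (2 - 4*(-3))*3 = (2 + 12)*3 = 14*3 = 42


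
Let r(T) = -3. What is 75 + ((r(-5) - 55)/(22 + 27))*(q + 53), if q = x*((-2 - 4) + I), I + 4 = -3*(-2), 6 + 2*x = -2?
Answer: -327/49 ≈ -6.6735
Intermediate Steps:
x = -4 (x = -3 + (½)*(-2) = -3 - 1 = -4)
I = 2 (I = -4 - 3*(-2) = -4 + 6 = 2)
q = 16 (q = -4*((-2 - 4) + 2) = -4*(-6 + 2) = -4*(-4) = 16)
75 + ((r(-5) - 55)/(22 + 27))*(q + 53) = 75 + ((-3 - 55)/(22 + 27))*(16 + 53) = 75 - 58/49*69 = 75 - 4002/49 = -327/49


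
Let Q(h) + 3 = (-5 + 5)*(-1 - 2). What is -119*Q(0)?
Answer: 357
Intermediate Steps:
Q(h) = -3 (Q(h) = -3 + (-5 + 5)*(-1 - 2) = -3 + 0*(-3) = -3 + 0 = -3)
-119*Q(0) = -119*(-3) = -17*(-21) = 357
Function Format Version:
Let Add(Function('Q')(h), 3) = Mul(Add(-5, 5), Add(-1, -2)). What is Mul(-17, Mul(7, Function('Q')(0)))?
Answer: 357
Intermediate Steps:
Function('Q')(h) = -3 (Function('Q')(h) = Add(-3, Mul(Add(-5, 5), Add(-1, -2))) = Add(-3, Mul(0, -3)) = Add(-3, 0) = -3)
Mul(-17, Mul(7, Function('Q')(0))) = Mul(-17, Mul(7, -3)) = Mul(-17, -21) = 357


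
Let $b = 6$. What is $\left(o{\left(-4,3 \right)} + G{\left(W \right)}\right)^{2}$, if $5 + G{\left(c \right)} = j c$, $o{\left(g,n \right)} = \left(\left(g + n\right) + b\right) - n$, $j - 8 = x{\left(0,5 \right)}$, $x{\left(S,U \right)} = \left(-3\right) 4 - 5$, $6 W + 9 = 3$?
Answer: $36$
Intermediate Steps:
$W = -1$ ($W = - \frac{3}{2} + \frac{1}{6} \cdot 3 = - \frac{3}{2} + \frac{1}{2} = -1$)
$x{\left(S,U \right)} = -17$ ($x{\left(S,U \right)} = -12 - 5 = -17$)
$j = -9$ ($j = 8 - 17 = -9$)
$o{\left(g,n \right)} = 6 + g$ ($o{\left(g,n \right)} = \left(\left(g + n\right) + 6\right) - n = \left(6 + g + n\right) - n = 6 + g$)
$G{\left(c \right)} = -5 - 9 c$
$\left(o{\left(-4,3 \right)} + G{\left(W \right)}\right)^{2} = \left(\left(6 - 4\right) - -4\right)^{2} = \left(2 + \left(-5 + 9\right)\right)^{2} = \left(2 + 4\right)^{2} = 6^{2} = 36$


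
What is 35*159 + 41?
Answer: 5606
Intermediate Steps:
35*159 + 41 = 5565 + 41 = 5606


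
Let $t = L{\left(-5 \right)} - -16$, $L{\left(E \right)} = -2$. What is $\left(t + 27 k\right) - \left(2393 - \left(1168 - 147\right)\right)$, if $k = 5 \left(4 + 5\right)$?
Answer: $-143$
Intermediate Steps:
$t = 14$ ($t = -2 - -16 = -2 + 16 = 14$)
$k = 45$ ($k = 5 \cdot 9 = 45$)
$\left(t + 27 k\right) - \left(2393 - \left(1168 - 147\right)\right) = \left(14 + 27 \cdot 45\right) - \left(2393 - \left(1168 - 147\right)\right) = \left(14 + 1215\right) - \left(2393 - 1021\right) = 1229 - \left(2393 - 1021\right) = 1229 - 1372 = -143$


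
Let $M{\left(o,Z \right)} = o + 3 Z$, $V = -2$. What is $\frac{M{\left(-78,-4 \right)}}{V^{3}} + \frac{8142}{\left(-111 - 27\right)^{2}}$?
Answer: $\frac{3223}{276} \approx 11.678$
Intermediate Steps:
$\frac{M{\left(-78,-4 \right)}}{V^{3}} + \frac{8142}{\left(-111 - 27\right)^{2}} = \frac{-78 + 3 \left(-4\right)}{\left(-2\right)^{3}} + \frac{8142}{\left(-111 - 27\right)^{2}} = \frac{-78 - 12}{-8} + \frac{8142}{\left(-138\right)^{2}} = \left(-90\right) \left(- \frac{1}{8}\right) + \frac{8142}{19044} = \frac{45}{4} + 8142 \cdot \frac{1}{19044} = \frac{45}{4} + \frac{59}{138} = \frac{3223}{276}$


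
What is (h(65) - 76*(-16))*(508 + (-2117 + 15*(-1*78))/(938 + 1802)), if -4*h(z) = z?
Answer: 6664049767/10960 ≈ 6.0803e+5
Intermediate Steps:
h(z) = -z/4
(h(65) - 76*(-16))*(508 + (-2117 + 15*(-1*78))/(938 + 1802)) = (-¼*65 - 76*(-16))*(508 + (-2117 + 15*(-1*78))/(938 + 1802)) = (-65/4 + 1216)*(508 + (-2117 + 15*(-78))/2740) = 4799*(508 + (-2117 - 1170)*(1/2740))/4 = 4799*(508 - 3287*1/2740)/4 = 4799*(508 - 3287/2740)/4 = (4799/4)*(1388633/2740) = 6664049767/10960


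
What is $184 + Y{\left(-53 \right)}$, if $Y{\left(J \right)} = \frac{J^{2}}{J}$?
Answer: $131$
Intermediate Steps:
$Y{\left(J \right)} = J$
$184 + Y{\left(-53 \right)} = 184 - 53 = 131$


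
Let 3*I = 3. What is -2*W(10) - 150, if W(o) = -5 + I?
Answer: -142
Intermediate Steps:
I = 1 (I = (⅓)*3 = 1)
W(o) = -4 (W(o) = -5 + 1 = -4)
-2*W(10) - 150 = -2*(-4) - 150 = 8 - 150 = -142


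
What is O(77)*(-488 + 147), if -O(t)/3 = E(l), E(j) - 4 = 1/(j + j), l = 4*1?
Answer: 33759/8 ≈ 4219.9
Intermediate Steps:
l = 4
E(j) = 4 + 1/(2*j) (E(j) = 4 + 1/(j + j) = 4 + 1/(2*j))
O(t) = -99/8 (O(t) = -3*(4 + (½)/4) = -3*(4 + (½)*(¼)) = -3*(4 + ⅛) = -3*33/8 = -99/8)
O(77)*(-488 + 147) = -99*(-488 + 147)/8 = -99/8*(-341) = 33759/8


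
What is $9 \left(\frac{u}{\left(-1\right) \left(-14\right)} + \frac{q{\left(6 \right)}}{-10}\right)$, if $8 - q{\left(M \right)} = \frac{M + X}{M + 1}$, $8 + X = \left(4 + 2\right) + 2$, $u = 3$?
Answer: $- \frac{9}{2} \approx -4.5$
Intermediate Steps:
$X = 0$ ($X = -8 + \left(\left(4 + 2\right) + 2\right) = -8 + \left(6 + 2\right) = -8 + 8 = 0$)
$q{\left(M \right)} = 8 - \frac{M}{1 + M}$ ($q{\left(M \right)} = 8 - \frac{M + 0}{M + 1} = 8 - \frac{M}{1 + M}$)
$9 \left(\frac{u}{\left(-1\right) \left(-14\right)} + \frac{q{\left(6 \right)}}{-10}\right) = 9 \left(\frac{3}{\left(-1\right) \left(-14\right)} + \frac{\frac{1}{1 + 6} \left(8 + 7 \cdot 6\right)}{-10}\right) = 9 \left(\frac{3}{14} + \frac{8 + 42}{7} \left(- \frac{1}{10}\right)\right) = 9 \left(3 \cdot \frac{1}{14} + \frac{1}{7} \cdot 50 \left(- \frac{1}{10}\right)\right) = 9 \left(\frac{3}{14} + \frac{50}{7} \left(- \frac{1}{10}\right)\right) = 9 \left(\frac{3}{14} - \frac{5}{7}\right) = 9 \left(- \frac{1}{2}\right) = - \frac{9}{2}$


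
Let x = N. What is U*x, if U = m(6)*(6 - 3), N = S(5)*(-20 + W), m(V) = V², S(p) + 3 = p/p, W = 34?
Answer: -3024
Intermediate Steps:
S(p) = -2 (S(p) = -3 + p/p = -3 + 1 = -2)
N = -28 (N = -2*(-20 + 34) = -2*14 = -28)
U = 108 (U = 6²*(6 - 3) = 36*3 = 108)
x = -28
U*x = 108*(-28) = -3024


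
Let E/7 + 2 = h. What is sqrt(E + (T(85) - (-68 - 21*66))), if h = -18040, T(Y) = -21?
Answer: I*sqrt(124861) ≈ 353.36*I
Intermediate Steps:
E = -126294 (E = -14 + 7*(-18040) = -14 - 126280 = -126294)
sqrt(E + (T(85) - (-68 - 21*66))) = sqrt(-126294 + (-21 - (-68 - 21*66))) = sqrt(-126294 + (-21 - (-68 - 1386))) = sqrt(-126294 + (-21 - 1*(-1454))) = sqrt(-126294 + (-21 + 1454)) = sqrt(-126294 + 1433) = sqrt(-124861) = I*sqrt(124861)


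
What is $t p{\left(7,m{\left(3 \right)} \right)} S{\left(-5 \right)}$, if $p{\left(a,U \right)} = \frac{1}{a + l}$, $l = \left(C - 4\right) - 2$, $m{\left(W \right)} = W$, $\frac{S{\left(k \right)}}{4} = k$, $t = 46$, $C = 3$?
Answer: $-230$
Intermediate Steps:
$S{\left(k \right)} = 4 k$
$l = -3$ ($l = \left(3 - 4\right) - 2 = -1 - 2 = -3$)
$p{\left(a,U \right)} = \frac{1}{-3 + a}$ ($p{\left(a,U \right)} = \frac{1}{a - 3} = \frac{1}{-3 + a}$)
$t p{\left(7,m{\left(3 \right)} \right)} S{\left(-5 \right)} = \frac{46}{-3 + 7} \cdot 4 \left(-5\right) = \frac{46}{4} \left(-20\right) = 46 \cdot \frac{1}{4} \left(-20\right) = \frac{23}{2} \left(-20\right) = -230$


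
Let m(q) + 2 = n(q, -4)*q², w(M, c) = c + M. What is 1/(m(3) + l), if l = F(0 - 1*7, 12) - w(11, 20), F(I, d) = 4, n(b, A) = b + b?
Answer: 1/25 ≈ 0.040000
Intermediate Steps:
w(M, c) = M + c
n(b, A) = 2*b
m(q) = -2 + 2*q³ (m(q) = -2 + (2*q)*q² = -2 + 2*q³)
l = -27 (l = 4 - (11 + 20) = 4 - 1*31 = 4 - 31 = -27)
1/(m(3) + l) = 1/((-2 + 2*3³) - 27) = 1/((-2 + 2*27) - 27) = 1/((-2 + 54) - 27) = 1/(52 - 27) = 1/25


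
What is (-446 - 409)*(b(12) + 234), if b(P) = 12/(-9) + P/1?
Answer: -209190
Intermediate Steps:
b(P) = -4/3 + P (b(P) = 12*(-⅑) + P*1 = -4/3 + P)
(-446 - 409)*(b(12) + 234) = (-446 - 409)*((-4/3 + 12) + 234) = -855*(32/3 + 234) = -855*734/3 = -209190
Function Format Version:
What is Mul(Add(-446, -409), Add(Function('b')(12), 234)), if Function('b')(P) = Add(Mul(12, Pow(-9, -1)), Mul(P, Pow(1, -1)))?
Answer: -209190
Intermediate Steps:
Function('b')(P) = Add(Rational(-4, 3), P) (Function('b')(P) = Add(Mul(12, Rational(-1, 9)), Mul(P, 1)) = Add(Rational(-4, 3), P))
Mul(Add(-446, -409), Add(Function('b')(12), 234)) = Mul(Add(-446, -409), Add(Add(Rational(-4, 3), 12), 234)) = Mul(-855, Add(Rational(32, 3), 234)) = Mul(-855, Rational(734, 3)) = -209190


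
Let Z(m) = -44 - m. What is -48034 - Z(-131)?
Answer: -48121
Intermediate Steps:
-48034 - Z(-131) = -48034 - (-44 - 1*(-131)) = -48034 - (-44 + 131) = -48034 - 1*87 = -48034 - 87 = -48121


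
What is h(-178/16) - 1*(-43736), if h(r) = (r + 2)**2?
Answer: 2804433/64 ≈ 43819.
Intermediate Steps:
h(r) = (2 + r)**2
h(-178/16) - 1*(-43736) = (2 - 178/16)**2 - 1*(-43736) = (2 - 178*1/16)**2 + 43736 = (2 - 89/8)**2 + 43736 = (-73/8)**2 + 43736 = 5329/64 + 43736 = 2804433/64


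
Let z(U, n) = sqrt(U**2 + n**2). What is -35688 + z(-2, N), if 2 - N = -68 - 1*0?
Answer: -35688 + 2*sqrt(1226) ≈ -35618.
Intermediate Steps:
N = 70 (N = 2 - (-68 - 1*0) = 2 - (-68 + 0) = 2 - 1*(-68) = 2 + 68 = 70)
-35688 + z(-2, N) = -35688 + sqrt((-2)**2 + 70**2) = -35688 + sqrt(4 + 4900) = -35688 + sqrt(4904) = -35688 + 2*sqrt(1226)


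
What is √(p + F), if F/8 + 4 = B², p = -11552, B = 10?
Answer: 4*I*√674 ≈ 103.85*I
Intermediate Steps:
F = 768 (F = -32 + 8*10² = -32 + 8*100 = -32 + 800 = 768)
√(p + F) = √(-11552 + 768) = √(-10784) = 4*I*√674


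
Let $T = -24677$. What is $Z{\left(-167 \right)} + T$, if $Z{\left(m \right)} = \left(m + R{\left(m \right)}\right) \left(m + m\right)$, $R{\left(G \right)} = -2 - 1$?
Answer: $32103$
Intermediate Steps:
$R{\left(G \right)} = -3$
$Z{\left(m \right)} = 2 m \left(-3 + m\right)$ ($Z{\left(m \right)} = \left(m - 3\right) \left(m + m\right) = \left(-3 + m\right) 2 m = 2 m \left(-3 + m\right)$)
$Z{\left(-167 \right)} + T = 2 \left(-167\right) \left(-3 - 167\right) - 24677 = 2 \left(-167\right) \left(-170\right) - 24677 = 56780 - 24677 = 32103$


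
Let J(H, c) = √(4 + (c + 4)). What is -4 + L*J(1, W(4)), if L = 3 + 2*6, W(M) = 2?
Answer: -4 + 15*√10 ≈ 43.434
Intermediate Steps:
L = 15 (L = 3 + 12 = 15)
J(H, c) = √(8 + c) (J(H, c) = √(4 + (4 + c)) = √(8 + c))
-4 + L*J(1, W(4)) = -4 + 15*√(8 + 2) = -4 + 15*√10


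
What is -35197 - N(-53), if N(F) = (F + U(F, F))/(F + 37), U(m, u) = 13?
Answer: -70399/2 ≈ -35200.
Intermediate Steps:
N(F) = (13 + F)/(37 + F) (N(F) = (F + 13)/(F + 37) = (13 + F)/(37 + F))
-35197 - N(-53) = -35197 - (13 - 53)/(37 - 53) = -35197 - (-40)/(-16) = -35197 - (-1)*(-40)/16 = -35197 - 1*5/2 = -35197 - 5/2 = -70399/2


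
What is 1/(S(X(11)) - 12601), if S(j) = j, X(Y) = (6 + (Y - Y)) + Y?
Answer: -1/12584 ≈ -7.9466e-5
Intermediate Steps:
X(Y) = 6 + Y (X(Y) = (6 + 0) + Y = 6 + Y)
1/(S(X(11)) - 12601) = 1/((6 + 11) - 12601) = 1/(17 - 12601) = 1/(-12584) = -1/12584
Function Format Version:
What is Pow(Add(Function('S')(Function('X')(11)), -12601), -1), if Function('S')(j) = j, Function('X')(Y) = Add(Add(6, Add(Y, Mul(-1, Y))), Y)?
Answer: Rational(-1, 12584) ≈ -7.9466e-5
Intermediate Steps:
Function('X')(Y) = Add(6, Y) (Function('X')(Y) = Add(Add(6, 0), Y) = Add(6, Y))
Pow(Add(Function('S')(Function('X')(11)), -12601), -1) = Pow(Add(Add(6, 11), -12601), -1) = Pow(Add(17, -12601), -1) = Pow(-12584, -1) = Rational(-1, 12584)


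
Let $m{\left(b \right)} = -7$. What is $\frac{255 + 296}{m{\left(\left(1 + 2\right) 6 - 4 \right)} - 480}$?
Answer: $- \frac{551}{487} \approx -1.1314$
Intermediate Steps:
$\frac{255 + 296}{m{\left(\left(1 + 2\right) 6 - 4 \right)} - 480} = \frac{255 + 296}{-7 - 480} = \frac{551}{-487} = 551 \left(- \frac{1}{487}\right) = - \frac{551}{487}$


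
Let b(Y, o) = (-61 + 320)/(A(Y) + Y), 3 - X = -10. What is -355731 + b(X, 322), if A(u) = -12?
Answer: -355472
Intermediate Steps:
X = 13 (X = 3 - 1*(-10) = 3 + 10 = 13)
b(Y, o) = 259/(-12 + Y) (b(Y, o) = (-61 + 320)/(-12 + Y) = 259/(-12 + Y))
-355731 + b(X, 322) = -355731 + 259/(-12 + 13) = -355731 + 259/1 = -355731 + 259*1 = -355731 + 259 = -355472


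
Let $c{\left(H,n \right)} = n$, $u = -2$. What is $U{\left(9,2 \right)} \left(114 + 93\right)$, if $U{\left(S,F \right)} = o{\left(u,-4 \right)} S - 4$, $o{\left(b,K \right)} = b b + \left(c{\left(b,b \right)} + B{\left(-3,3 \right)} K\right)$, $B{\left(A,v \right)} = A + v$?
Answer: $2898$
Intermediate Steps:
$o{\left(b,K \right)} = b + b^{2}$ ($o{\left(b,K \right)} = b b + \left(b + \left(-3 + 3\right) K\right) = b^{2} + \left(b + 0 K\right) = b^{2} + \left(b + 0\right) = b^{2} + b = b + b^{2}$)
$U{\left(S,F \right)} = -4 + 2 S$ ($U{\left(S,F \right)} = - 2 \left(1 - 2\right) S - 4 = \left(-2\right) \left(-1\right) S - 4 = 2 S - 4 = -4 + 2 S$)
$U{\left(9,2 \right)} \left(114 + 93\right) = \left(-4 + 2 \cdot 9\right) \left(114 + 93\right) = \left(-4 + 18\right) 207 = 14 \cdot 207 = 2898$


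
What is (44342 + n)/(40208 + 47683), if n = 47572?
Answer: 30638/29297 ≈ 1.0458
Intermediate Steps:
(44342 + n)/(40208 + 47683) = (44342 + 47572)/(40208 + 47683) = 91914/87891 = 91914*(1/87891) = 30638/29297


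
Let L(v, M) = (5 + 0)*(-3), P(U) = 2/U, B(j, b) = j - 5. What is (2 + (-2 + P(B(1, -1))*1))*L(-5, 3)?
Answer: 15/2 ≈ 7.5000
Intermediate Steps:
B(j, b) = -5 + j
L(v, M) = -15 (L(v, M) = 5*(-3) = -15)
(2 + (-2 + P(B(1, -1))*1))*L(-5, 3) = (2 + (-2 + (2/(-5 + 1))*1))*(-15) = (2 + (-2 + (2/(-4))*1))*(-15) = (2 + (-2 + (2*(-1/4))*1))*(-15) = (2 + (-2 - 1/2*1))*(-15) = (2 + (-2 - 1/2))*(-15) = (2 - 5/2)*(-15) = -1/2*(-15) = 15/2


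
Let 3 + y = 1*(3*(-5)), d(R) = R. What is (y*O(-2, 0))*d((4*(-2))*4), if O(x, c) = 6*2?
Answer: 6912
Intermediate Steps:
O(x, c) = 12
y = -18 (y = -3 + 1*(3*(-5)) = -3 + 1*(-15) = -3 - 15 = -18)
(y*O(-2, 0))*d((4*(-2))*4) = (-18*12)*((4*(-2))*4) = -(-1728)*4 = -216*(-32) = 6912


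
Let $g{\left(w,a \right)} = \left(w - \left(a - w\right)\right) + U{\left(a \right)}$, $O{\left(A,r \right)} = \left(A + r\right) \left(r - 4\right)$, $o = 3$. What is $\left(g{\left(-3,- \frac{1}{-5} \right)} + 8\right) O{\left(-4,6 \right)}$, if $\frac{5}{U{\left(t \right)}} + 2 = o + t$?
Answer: $\frac{358}{15} \approx 23.867$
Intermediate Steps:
$O{\left(A,r \right)} = \left(-4 + r\right) \left(A + r\right)$ ($O{\left(A,r \right)} = \left(A + r\right) \left(-4 + r\right) = \left(-4 + r\right) \left(A + r\right)$)
$U{\left(t \right)} = \frac{5}{1 + t}$ ($U{\left(t \right)} = \frac{5}{-2 + \left(3 + t\right)} = \frac{5}{1 + t}$)
$g{\left(w,a \right)} = - a + 2 w + \frac{5}{1 + a}$ ($g{\left(w,a \right)} = \left(w - \left(a - w\right)\right) + \frac{5}{1 + a} = \left(- a + 2 w\right) + \frac{5}{1 + a} = - a + 2 w + \frac{5}{1 + a}$)
$\left(g{\left(-3,- \frac{1}{-5} \right)} + 8\right) O{\left(-4,6 \right)} = \left(\frac{5 + \left(1 - \frac{1}{-5}\right) \left(- \frac{-1}{-5} + 2 \left(-3\right)\right)}{1 - \frac{1}{-5}} + 8\right) \left(6^{2} - -16 - 24 - 24\right) = \left(\frac{5 + \left(1 - - \frac{1}{5}\right) \left(- \frac{\left(-1\right) \left(-1\right)}{5} - 6\right)}{1 - - \frac{1}{5}} + 8\right) \left(36 + 16 - 24 - 24\right) = \left(\frac{5 + \left(1 + \frac{1}{5}\right) \left(\left(-1\right) \frac{1}{5} - 6\right)}{1 + \frac{1}{5}} + 8\right) 4 = \left(\frac{5 + \frac{6 \left(- \frac{1}{5} - 6\right)}{5}}{\frac{6}{5}} + 8\right) 4 = \left(\frac{5 \left(5 + \frac{6}{5} \left(- \frac{31}{5}\right)\right)}{6} + 8\right) 4 = \left(\frac{5 \left(5 - \frac{186}{25}\right)}{6} + 8\right) 4 = \left(\frac{5}{6} \left(- \frac{61}{25}\right) + 8\right) 4 = \left(- \frac{61}{30} + 8\right) 4 = \frac{179}{30} \cdot 4 = \frac{358}{15}$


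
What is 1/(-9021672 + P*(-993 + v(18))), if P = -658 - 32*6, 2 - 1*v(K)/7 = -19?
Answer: -1/8302572 ≈ -1.2044e-7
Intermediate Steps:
v(K) = 147 (v(K) = 14 - 7*(-19) = 14 + 133 = 147)
P = -850 (P = -658 - 192 = -850)
1/(-9021672 + P*(-993 + v(18))) = 1/(-9021672 - 850*(-993 + 147)) = 1/(-9021672 - 850*(-846)) = 1/(-9021672 + 719100) = 1/(-8302572) = -1/8302572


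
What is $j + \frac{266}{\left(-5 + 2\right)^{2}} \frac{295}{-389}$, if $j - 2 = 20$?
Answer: $- \frac{1448}{3501} \approx -0.4136$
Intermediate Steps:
$j = 22$ ($j = 2 + 20 = 22$)
$j + \frac{266}{\left(-5 + 2\right)^{2}} \frac{295}{-389} = 22 + \frac{266}{\left(-5 + 2\right)^{2}} \frac{295}{-389} = 22 + \frac{266}{\left(-3\right)^{2}} \cdot 295 \left(- \frac{1}{389}\right) = 22 + \frac{266}{9} \left(- \frac{295}{389}\right) = 22 - \frac{78470}{3501} = - \frac{1448}{3501}$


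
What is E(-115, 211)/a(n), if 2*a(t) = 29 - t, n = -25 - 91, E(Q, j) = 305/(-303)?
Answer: -122/8787 ≈ -0.013884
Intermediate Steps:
E(Q, j) = -305/303 (E(Q, j) = 305*(-1/303) = -305/303)
n = -116
a(t) = 29/2 - t/2 (a(t) = (29 - t)/2 = 29/2 - t/2)
E(-115, 211)/a(n) = -305/(303*(29/2 - 1/2*(-116))) = -305/(303*(29/2 + 58)) = -305/(303*145/2) = -305/303*2/145 = -122/8787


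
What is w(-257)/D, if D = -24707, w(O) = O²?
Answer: -66049/24707 ≈ -2.6733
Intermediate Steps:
w(-257)/D = (-257)²/(-24707) = 66049*(-1/24707) = -66049/24707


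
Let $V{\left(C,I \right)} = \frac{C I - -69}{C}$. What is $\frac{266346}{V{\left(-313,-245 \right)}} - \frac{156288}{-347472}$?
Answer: $- \frac{301619360099}{277811103} \approx -1085.7$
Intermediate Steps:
$V{\left(C,I \right)} = \frac{69 + C I}{C}$ ($V{\left(C,I \right)} = \frac{C I + 69}{C} = \frac{69 + C I}{C}$)
$\frac{266346}{V{\left(-313,-245 \right)}} - \frac{156288}{-347472} = \frac{266346}{-245 + \frac{69}{-313}} - \frac{156288}{-347472} = \frac{266346}{-245 + 69 \left(- \frac{1}{313}\right)} - - \frac{3256}{7239} = \frac{266346}{-245 - \frac{69}{313}} + \frac{3256}{7239} = \frac{266346}{- \frac{76754}{313}} + \frac{3256}{7239} = 266346 \left(- \frac{313}{76754}\right) + \frac{3256}{7239} = - \frac{41683149}{38377} + \frac{3256}{7239} = - \frac{301619360099}{277811103}$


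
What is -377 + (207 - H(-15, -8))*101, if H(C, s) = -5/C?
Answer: 61489/3 ≈ 20496.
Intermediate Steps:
-377 + (207 - H(-15, -8))*101 = -377 + (207 - (-5)/(-15))*101 = -377 + (207 - (-5)*(-1)/15)*101 = -377 + (207 - 1*1/3)*101 = -377 + (207 - 1/3)*101 = -377 + (620/3)*101 = -377 + 62620/3 = 61489/3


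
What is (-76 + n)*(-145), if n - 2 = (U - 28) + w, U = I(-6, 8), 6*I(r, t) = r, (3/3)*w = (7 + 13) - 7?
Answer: 13050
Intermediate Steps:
w = 13 (w = (7 + 13) - 7 = 20 - 7 = 13)
I(r, t) = r/6
U = -1 (U = (⅙)*(-6) = -1)
n = -14 (n = 2 + ((-1 - 28) + 13) = 2 + (-29 + 13) = 2 - 16 = -14)
(-76 + n)*(-145) = (-76 - 14)*(-145) = -90*(-145) = 13050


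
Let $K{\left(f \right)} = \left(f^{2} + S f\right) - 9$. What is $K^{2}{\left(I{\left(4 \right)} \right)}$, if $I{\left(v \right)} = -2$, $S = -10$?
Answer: $225$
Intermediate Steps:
$K{\left(f \right)} = -9 + f^{2} - 10 f$ ($K{\left(f \right)} = \left(f^{2} - 10 f\right) - 9 = -9 + f^{2} - 10 f$)
$K^{2}{\left(I{\left(4 \right)} \right)} = \left(-9 + \left(-2\right)^{2} - -20\right)^{2} = \left(-9 + 4 + 20\right)^{2} = 15^{2} = 225$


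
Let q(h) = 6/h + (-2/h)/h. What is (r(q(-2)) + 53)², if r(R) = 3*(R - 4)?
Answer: 3721/4 ≈ 930.25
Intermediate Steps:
q(h) = -2/h² + 6/h (q(h) = 6/h - 2/h² = -2/h² + 6/h)
r(R) = -12 + 3*R (r(R) = 3*(-4 + R) = -12 + 3*R)
(r(q(-2)) + 53)² = ((-12 + 3*(2*(-1 + 3*(-2))/(-2)²)) + 53)² = ((-12 + 3*(2*(¼)*(-1 - 6))) + 53)² = ((-12 + 3*(2*(¼)*(-7))) + 53)² = ((-12 + 3*(-7/2)) + 53)² = ((-12 - 21/2) + 53)² = (-45/2 + 53)² = (61/2)² = 3721/4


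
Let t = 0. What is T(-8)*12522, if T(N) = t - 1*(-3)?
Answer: 37566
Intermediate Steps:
T(N) = 3 (T(N) = 0 - 1*(-3) = 0 + 3 = 3)
T(-8)*12522 = 3*12522 = 37566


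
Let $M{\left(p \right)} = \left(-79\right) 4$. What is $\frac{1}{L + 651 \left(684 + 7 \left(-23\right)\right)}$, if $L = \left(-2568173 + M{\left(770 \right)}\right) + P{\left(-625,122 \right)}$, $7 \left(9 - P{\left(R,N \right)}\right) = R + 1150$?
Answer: $- \frac{1}{2228082} \approx -4.4882 \cdot 10^{-7}$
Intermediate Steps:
$P{\left(R,N \right)} = - \frac{1087}{7} - \frac{R}{7}$ ($P{\left(R,N \right)} = 9 - \frac{R + 1150}{7} = 9 - \frac{1150 + R}{7} = 9 - \left(\frac{1150}{7} + \frac{R}{7}\right) = - \frac{1087}{7} - \frac{R}{7}$)
$M{\left(p \right)} = -316$
$L = -2568555$ ($L = \left(-2568173 - 316\right) - 66 = -2568489 + \left(- \frac{1087}{7} + \frac{625}{7}\right) = -2568489 - 66 = -2568555$)
$\frac{1}{L + 651 \left(684 + 7 \left(-23\right)\right)} = \frac{1}{-2568555 + 651 \left(684 + 7 \left(-23\right)\right)} = \frac{1}{-2568555 + 651 \left(684 - 161\right)} = \frac{1}{-2568555 + 651 \cdot 523} = \frac{1}{-2568555 + 340473} = \frac{1}{-2228082} = - \frac{1}{2228082}$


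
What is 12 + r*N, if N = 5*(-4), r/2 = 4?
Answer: -148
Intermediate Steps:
r = 8 (r = 2*4 = 8)
N = -20
12 + r*N = 12 + 8*(-20) = 12 - 160 = -148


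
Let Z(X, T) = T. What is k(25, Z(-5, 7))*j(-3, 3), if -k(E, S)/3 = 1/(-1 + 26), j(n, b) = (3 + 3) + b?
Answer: -27/25 ≈ -1.0800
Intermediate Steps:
j(n, b) = 6 + b
k(E, S) = -3/25 (k(E, S) = -3/(-1 + 26) = -3/25)
k(25, Z(-5, 7))*j(-3, 3) = -3*(6 + 3)/25 = -3/25*9 = -27/25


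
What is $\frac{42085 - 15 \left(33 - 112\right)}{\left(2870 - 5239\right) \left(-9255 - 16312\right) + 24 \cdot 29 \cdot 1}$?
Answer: $\frac{43270}{60568919} \approx 0.00071439$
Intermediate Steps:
$\frac{42085 - 15 \left(33 - 112\right)}{\left(2870 - 5239\right) \left(-9255 - 16312\right) + 24 \cdot 29 \cdot 1} = \frac{42085 - -1185}{\left(-2369\right) \left(-25567\right) + 696 \cdot 1} = \frac{42085 + 1185}{60568223 + 696} = \frac{43270}{60568919}$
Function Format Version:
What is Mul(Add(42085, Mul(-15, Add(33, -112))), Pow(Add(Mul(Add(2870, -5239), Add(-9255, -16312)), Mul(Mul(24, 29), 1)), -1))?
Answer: Rational(43270, 60568919) ≈ 0.00071439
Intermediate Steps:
Mul(Add(42085, Mul(-15, Add(33, -112))), Pow(Add(Mul(Add(2870, -5239), Add(-9255, -16312)), Mul(Mul(24, 29), 1)), -1)) = Mul(Add(42085, Mul(-15, -79)), Pow(Add(Mul(-2369, -25567), Mul(696, 1)), -1)) = Mul(Add(42085, 1185), Pow(Add(60568223, 696), -1)) = Mul(43270, Pow(60568919, -1)) = Mul(43270, Rational(1, 60568919)) = Rational(43270, 60568919)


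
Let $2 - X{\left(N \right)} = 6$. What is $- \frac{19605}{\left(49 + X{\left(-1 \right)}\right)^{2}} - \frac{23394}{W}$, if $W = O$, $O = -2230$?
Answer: $\frac{24358}{30105} \approx 0.8091$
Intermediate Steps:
$X{\left(N \right)} = -4$ ($X{\left(N \right)} = 2 - 6 = -4$)
$W = -2230$
$- \frac{19605}{\left(49 + X{\left(-1 \right)}\right)^{2}} - \frac{23394}{W} = - \frac{19605}{\left(49 - 4\right)^{2}} - \frac{23394}{-2230} = - \frac{19605}{45^{2}} - - \frac{11697}{1115} = - \frac{19605}{2025} + \frac{11697}{1115} = \left(-19605\right) \frac{1}{2025} + \frac{11697}{1115} = - \frac{1307}{135} + \frac{11697}{1115} = \frac{24358}{30105}$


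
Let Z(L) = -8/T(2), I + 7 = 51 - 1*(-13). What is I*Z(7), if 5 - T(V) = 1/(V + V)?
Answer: -96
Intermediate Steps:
I = 57 (I = -7 + (51 - 1*(-13)) = -7 + (51 + 13) = -7 + 64 = 57)
T(V) = 5 - 1/(2*V) (T(V) = 5 - 1/(V + V) = 5 - 1/(2*V))
Z(L) = -32/19 (Z(L) = -8/(5 - ½/2) = -8/(5 - ½*½) = -8/(5 - ¼) = -8/19/4 = -8*4/19 = -32/19)
I*Z(7) = 57*(-32/19) = -96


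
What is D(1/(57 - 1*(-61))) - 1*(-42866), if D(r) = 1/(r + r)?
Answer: 42925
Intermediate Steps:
D(r) = 1/(2*r)
D(1/(57 - 1*(-61))) - 1*(-42866) = 1/(2*(1/(57 - 1*(-61)))) - 1*(-42866) = 1/(2*(1/(57 + 61))) + 42866 = 1/(2*(1/118)) + 42866 = (½)*118 + 42866 = 59 + 42866 = 42925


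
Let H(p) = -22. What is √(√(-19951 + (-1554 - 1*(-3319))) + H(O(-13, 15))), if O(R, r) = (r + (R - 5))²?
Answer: √(-22 + I*√18186) ≈ 7.5709 + 8.9061*I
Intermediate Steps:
O(R, r) = (-5 + R + r)² (O(R, r) = (r + (-5 + R))² = (-5 + R + r)²)
√(√(-19951 + (-1554 - 1*(-3319))) + H(O(-13, 15))) = √(√(-19951 + (-1554 - 1*(-3319))) - 22) = √(√(-19951 + (-1554 + 3319)) - 22) = √(√(-19951 + 1765) - 22) = √(√(-18186) - 22) = √(I*√18186 - 22) = √(-22 + I*√18186)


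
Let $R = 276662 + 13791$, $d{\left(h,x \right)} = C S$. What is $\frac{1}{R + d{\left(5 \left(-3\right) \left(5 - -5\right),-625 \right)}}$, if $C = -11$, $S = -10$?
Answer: $\frac{1}{290563} \approx 3.4416 \cdot 10^{-6}$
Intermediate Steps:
$d{\left(h,x \right)} = 110$ ($d{\left(h,x \right)} = \left(-11\right) \left(-10\right) = 110$)
$R = 290453$
$\frac{1}{R + d{\left(5 \left(-3\right) \left(5 - -5\right),-625 \right)}} = \frac{1}{290453 + 110} = \frac{1}{290563}$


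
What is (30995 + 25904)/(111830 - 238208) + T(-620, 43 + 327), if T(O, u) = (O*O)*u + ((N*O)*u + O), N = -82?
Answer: 1197157826773/7434 ≈ 1.6104e+8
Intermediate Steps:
T(O, u) = O + u*O**2 - 82*O*u (T(O, u) = (O*O)*u + ((-82*O)*u + O) = O**2*u + (-82*O*u + O) = u*O**2 + (O - 82*O*u) = O + u*O**2 - 82*O*u)
(30995 + 25904)/(111830 - 238208) + T(-620, 43 + 327) = (30995 + 25904)/(111830 - 238208) - 620*(1 - 82*(43 + 327) - 620*(43 + 327)) = 56899/(-126378) - 620*(1 - 82*370 - 620*370) = 56899*(-1/126378) - 620*(1 - 30340 - 229400) = -3347/7434 - 620*(-259739) = -3347/7434 + 161038180 = 1197157826773/7434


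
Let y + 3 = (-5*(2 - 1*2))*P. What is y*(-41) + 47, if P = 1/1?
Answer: 170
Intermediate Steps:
P = 1 (P = 1*1 = 1)
y = -3 (y = -3 - 5*(2 - 1*2)*1 = -3 - 5*(2 - 2)*1 = -3 - 5*0*1 = -3 + 0*1 = -3 + 0 = -3)
y*(-41) + 47 = -3*(-41) + 47 = 123 + 47 = 170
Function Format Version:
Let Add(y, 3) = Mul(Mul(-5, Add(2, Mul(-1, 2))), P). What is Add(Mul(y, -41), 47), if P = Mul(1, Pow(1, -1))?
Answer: 170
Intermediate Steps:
P = 1 (P = Mul(1, 1) = 1)
y = -3 (y = Add(-3, Mul(Mul(-5, Add(2, Mul(-1, 2))), 1)) = Add(-3, Mul(Mul(-5, Add(2, -2)), 1)) = Add(-3, Mul(Mul(-5, 0), 1)) = Add(-3, Mul(0, 1)) = Add(-3, 0) = -3)
Add(Mul(y, -41), 47) = Add(Mul(-3, -41), 47) = Add(123, 47) = 170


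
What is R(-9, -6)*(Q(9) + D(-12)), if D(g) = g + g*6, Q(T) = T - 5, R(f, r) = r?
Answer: 480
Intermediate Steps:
Q(T) = -5 + T
D(g) = 7*g (D(g) = g + 6*g = 7*g)
R(-9, -6)*(Q(9) + D(-12)) = -6*((-5 + 9) + 7*(-12)) = -6*(4 - 84) = -6*(-80) = 480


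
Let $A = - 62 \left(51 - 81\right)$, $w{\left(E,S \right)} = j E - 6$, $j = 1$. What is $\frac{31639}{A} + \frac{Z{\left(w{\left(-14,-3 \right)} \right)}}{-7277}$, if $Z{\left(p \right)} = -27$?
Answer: $\frac{230287223}{13535220} \approx 17.014$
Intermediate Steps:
$w{\left(E,S \right)} = -6 + E$ ($w{\left(E,S \right)} = 1 E - 6 = E - 6 = -6 + E$)
$A = 1860$ ($A = \left(-62\right) \left(-30\right) = 1860$)
$\frac{31639}{A} + \frac{Z{\left(w{\left(-14,-3 \right)} \right)}}{-7277} = \frac{31639}{1860} - \frac{27}{-7277} = 31639 \cdot \frac{1}{1860} - - \frac{27}{7277} = \frac{31639}{1860} + \frac{27}{7277} = \frac{230287223}{13535220}$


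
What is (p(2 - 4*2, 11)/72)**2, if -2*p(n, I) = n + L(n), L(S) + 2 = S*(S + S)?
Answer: 16/81 ≈ 0.19753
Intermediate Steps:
L(S) = -2 + 2*S**2 (L(S) = -2 + S*(S + S) = -2 + S*(2*S) = -2 + 2*S**2)
p(n, I) = 1 - n**2 - n/2 (p(n, I) = -(n + (-2 + 2*n**2))/2 = -(-2 + n + 2*n**2)/2 = 1 - n**2 - n/2)
(p(2 - 4*2, 11)/72)**2 = ((1 - (2 - 4*2)**2 - (2 - 4*2)/2)/72)**2 = ((1 - (2 - 8)**2 - (2 - 8)/2)*(1/72))**2 = ((1 - 1*(-6)**2 - 1/2*(-6))*(1/72))**2 = ((1 - 1*36 + 3)*(1/72))**2 = ((1 - 36 + 3)*(1/72))**2 = (-32*1/72)**2 = (-4/9)**2 = 16/81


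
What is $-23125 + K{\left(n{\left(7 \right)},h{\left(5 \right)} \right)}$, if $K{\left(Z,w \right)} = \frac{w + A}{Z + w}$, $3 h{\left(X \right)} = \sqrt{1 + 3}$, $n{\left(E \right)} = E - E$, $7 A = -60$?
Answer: $- \frac{161958}{7} \approx -23137.0$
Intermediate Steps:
$A = - \frac{60}{7}$ ($A = \frac{1}{7} \left(-60\right) = - \frac{60}{7} \approx -8.5714$)
$n{\left(E \right)} = 0$
$h{\left(X \right)} = \frac{2}{3}$ ($h{\left(X \right)} = \frac{\sqrt{1 + 3}}{3} = \frac{\sqrt{4}}{3} = \frac{1}{3} \cdot 2 = \frac{2}{3}$)
$K{\left(Z,w \right)} = \frac{- \frac{60}{7} + w}{Z + w}$ ($K{\left(Z,w \right)} = \frac{w - \frac{60}{7}}{Z + w} = \frac{- \frac{60}{7} + w}{Z + w}$)
$-23125 + K{\left(n{\left(7 \right)},h{\left(5 \right)} \right)} = -23125 + \frac{- \frac{60}{7} + \frac{2}{3}}{0 + \frac{2}{3}} = -23125 + \frac{1}{\frac{2}{3}} \left(- \frac{166}{21}\right) = -23125 + \frac{3}{2} \left(- \frac{166}{21}\right) = -23125 - \frac{83}{7} = - \frac{161958}{7}$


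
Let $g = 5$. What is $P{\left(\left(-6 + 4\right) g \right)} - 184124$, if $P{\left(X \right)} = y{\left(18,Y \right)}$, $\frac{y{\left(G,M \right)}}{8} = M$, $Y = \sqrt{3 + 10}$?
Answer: $-184124 + 8 \sqrt{13} \approx -1.841 \cdot 10^{5}$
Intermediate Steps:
$Y = \sqrt{13} \approx 3.6056$
$y{\left(G,M \right)} = 8 M$
$P{\left(X \right)} = 8 \sqrt{13}$
$P{\left(\left(-6 + 4\right) g \right)} - 184124 = 8 \sqrt{13} - 184124 = -184124 + 8 \sqrt{13}$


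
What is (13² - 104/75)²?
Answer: 158030041/5625 ≈ 28094.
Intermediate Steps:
(13² - 104/75)² = (169 - 104*1/75)² = (169 - 104/75)² = (12571/75)² = 158030041/5625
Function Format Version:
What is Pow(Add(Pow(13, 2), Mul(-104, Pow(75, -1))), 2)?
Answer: Rational(158030041, 5625) ≈ 28094.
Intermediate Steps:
Pow(Add(Pow(13, 2), Mul(-104, Pow(75, -1))), 2) = Pow(Add(169, Mul(-104, Rational(1, 75))), 2) = Pow(Add(169, Rational(-104, 75)), 2) = Pow(Rational(12571, 75), 2) = Rational(158030041, 5625)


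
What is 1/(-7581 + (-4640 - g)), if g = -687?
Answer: -1/11534 ≈ -8.6700e-5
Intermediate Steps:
1/(-7581 + (-4640 - g)) = 1/(-7581 + (-4640 - 1*(-687))) = 1/(-7581 + (-4640 + 687)) = 1/(-7581 - 3953) = 1/(-11534) = -1/11534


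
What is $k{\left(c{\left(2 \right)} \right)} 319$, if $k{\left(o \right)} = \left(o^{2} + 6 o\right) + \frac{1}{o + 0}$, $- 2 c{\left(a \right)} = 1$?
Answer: $- \frac{6061}{4} \approx -1515.3$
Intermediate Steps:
$c{\left(a \right)} = - \frac{1}{2}$ ($c{\left(a \right)} = \left(- \frac{1}{2}\right) 1 = - \frac{1}{2}$)
$k{\left(o \right)} = \frac{1}{o} + o^{2} + 6 o$ ($k{\left(o \right)} = \left(o^{2} + 6 o\right) + \frac{1}{o} = \frac{1}{o} + o^{2} + 6 o$)
$k{\left(c{\left(2 \right)} \right)} 319 = \frac{1 + \left(- \frac{1}{2}\right)^{2} \left(6 - \frac{1}{2}\right)}{- \frac{1}{2}} \cdot 319 = - 2 \left(1 + \frac{1}{4} \cdot \frac{11}{2}\right) 319 = - 2 \left(1 + \frac{11}{8}\right) 319 = \left(-2\right) \frac{19}{8} \cdot 319 = \left(- \frac{19}{4}\right) 319 = - \frac{6061}{4}$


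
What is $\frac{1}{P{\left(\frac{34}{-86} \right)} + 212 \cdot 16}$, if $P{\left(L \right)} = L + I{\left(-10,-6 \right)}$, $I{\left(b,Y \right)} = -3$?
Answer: $\frac{43}{145710} \approx 0.00029511$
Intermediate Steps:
$P{\left(L \right)} = -3 + L$ ($P{\left(L \right)} = L - 3 = -3 + L$)
$\frac{1}{P{\left(\frac{34}{-86} \right)} + 212 \cdot 16} = \frac{1}{\left(-3 + \frac{34}{-86}\right) + 212 \cdot 16} = \frac{1}{\left(-3 + 34 \left(- \frac{1}{86}\right)\right) + 3392} = \frac{1}{\left(-3 - \frac{17}{43}\right) + 3392} = \frac{1}{- \frac{146}{43} + 3392} = \frac{1}{\frac{145710}{43}} = \frac{43}{145710}$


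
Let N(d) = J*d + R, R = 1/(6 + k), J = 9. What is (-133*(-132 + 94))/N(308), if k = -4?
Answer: 10108/5545 ≈ 1.8229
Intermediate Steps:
R = ½ (R = 1/(6 - 4) = 1/2 = ½ ≈ 0.50000)
N(d) = ½ + 9*d (N(d) = 9*d + ½ = ½ + 9*d)
(-133*(-132 + 94))/N(308) = (-133*(-132 + 94))/(½ + 9*308) = (-133*(-38))/(½ + 2772) = 5054/(5545/2) = 5054*(2/5545) = 10108/5545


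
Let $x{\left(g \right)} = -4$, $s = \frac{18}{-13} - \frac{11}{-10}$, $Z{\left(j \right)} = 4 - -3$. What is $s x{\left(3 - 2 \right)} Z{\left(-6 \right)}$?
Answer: $\frac{518}{65} \approx 7.9692$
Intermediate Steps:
$Z{\left(j \right)} = 7$ ($Z{\left(j \right)} = 4 + 3 = 7$)
$s = - \frac{37}{130}$ ($s = 18 \left(- \frac{1}{13}\right) - - \frac{11}{10} = - \frac{18}{13} + \frac{11}{10} = - \frac{37}{130} \approx -0.28462$)
$s x{\left(3 - 2 \right)} Z{\left(-6 \right)} = \left(- \frac{37}{130}\right) \left(-4\right) 7 = \frac{74}{65} \cdot 7 = \frac{518}{65}$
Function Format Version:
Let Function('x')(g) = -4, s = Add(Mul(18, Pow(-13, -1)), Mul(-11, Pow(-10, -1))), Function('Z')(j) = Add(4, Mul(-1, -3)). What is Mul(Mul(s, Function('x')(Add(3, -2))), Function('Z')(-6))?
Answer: Rational(518, 65) ≈ 7.9692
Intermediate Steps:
Function('Z')(j) = 7 (Function('Z')(j) = Add(4, 3) = 7)
s = Rational(-37, 130) (s = Add(Mul(18, Rational(-1, 13)), Mul(-11, Rational(-1, 10))) = Add(Rational(-18, 13), Rational(11, 10)) = Rational(-37, 130) ≈ -0.28462)
Mul(Mul(s, Function('x')(Add(3, -2))), Function('Z')(-6)) = Mul(Mul(Rational(-37, 130), -4), 7) = Mul(Rational(74, 65), 7) = Rational(518, 65)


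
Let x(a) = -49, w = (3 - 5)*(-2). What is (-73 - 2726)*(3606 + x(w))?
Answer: -9956043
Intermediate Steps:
w = 4 (w = -2*(-2) = 4)
(-73 - 2726)*(3606 + x(w)) = (-73 - 2726)*(3606 - 49) = -2799*3557 = -9956043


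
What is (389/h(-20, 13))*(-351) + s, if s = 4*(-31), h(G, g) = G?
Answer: 134059/20 ≈ 6703.0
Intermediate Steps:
s = -124
(389/h(-20, 13))*(-351) + s = (389/(-20))*(-351) - 124 = (389*(-1/20))*(-351) - 124 = -389/20*(-351) - 124 = 136539/20 - 124 = 134059/20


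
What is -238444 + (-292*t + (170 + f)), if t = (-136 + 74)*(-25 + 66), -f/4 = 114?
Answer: 503534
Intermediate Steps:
f = -456 (f = -4*114 = -456)
t = -2542 (t = -62*41 = -2542)
-238444 + (-292*t + (170 + f)) = -238444 + (-292*(-2542) + (170 - 456)) = -238444 + (742264 - 286) = -238444 + 741978 = 503534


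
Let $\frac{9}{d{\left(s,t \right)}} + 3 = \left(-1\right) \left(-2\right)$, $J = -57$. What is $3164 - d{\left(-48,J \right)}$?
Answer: $3173$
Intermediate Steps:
$d{\left(s,t \right)} = -9$ ($d{\left(s,t \right)} = \frac{9}{-3 - -2} = \frac{9}{-3 + 2} = \frac{9}{-1} = 9 \left(-1\right) = -9$)
$3164 - d{\left(-48,J \right)} = 3164 - -9 = 3164 + 9 = 3173$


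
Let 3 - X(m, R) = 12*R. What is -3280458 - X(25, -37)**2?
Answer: -3480267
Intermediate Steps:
X(m, R) = 3 - 12*R
-3280458 - X(25, -37)**2 = -3280458 - (3 - 12*(-37))**2 = -3280458 - (3 + 444)**2 = -3280458 - 1*447**2 = -3280458 - 1*199809 = -3280458 - 199809 = -3480267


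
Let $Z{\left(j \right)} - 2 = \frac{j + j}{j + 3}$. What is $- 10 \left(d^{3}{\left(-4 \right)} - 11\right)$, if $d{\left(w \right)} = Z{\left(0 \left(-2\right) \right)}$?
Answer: $30$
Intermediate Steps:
$Z{\left(j \right)} = 2 + \frac{2 j}{3 + j}$ ($Z{\left(j \right)} = 2 + \frac{j + j}{j + 3} = 2 + \frac{2 j}{3 + j}$)
$d{\left(w \right)} = 2$ ($d{\left(w \right)} = \frac{2 \left(3 + 2 \cdot 0 \left(-2\right)\right)}{3 + 0 \left(-2\right)} = \frac{2 \left(3 + 2 \cdot 0\right)}{3 + 0} = \frac{2 \left(3 + 0\right)}{3} = 2 \cdot \frac{1}{3} \cdot 3 = 2$)
$- 10 \left(d^{3}{\left(-4 \right)} - 11\right) = - 10 \left(2^{3} - 11\right) = - 10 \left(8 - 11\right) = \left(-10\right) \left(-3\right) = 30$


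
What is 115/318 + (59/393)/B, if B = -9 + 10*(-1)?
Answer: 93327/263834 ≈ 0.35373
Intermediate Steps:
B = -19 (B = -9 - 10 = -19)
115/318 + (59/393)/B = 115/318 + (59/393)/(-19) = 115*(1/318) + (59*(1/393))*(-1/19) = 115/318 + (59/393)*(-1/19) = 115/318 - 59/7467 = 93327/263834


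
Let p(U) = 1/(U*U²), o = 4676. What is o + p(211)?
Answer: 43926021357/9393931 ≈ 4676.0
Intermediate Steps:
p(U) = U⁻³ (p(U) = 1/(U³) = U⁻³)
o + p(211) = 4676 + 211⁻³ = 4676 + 1/9393931 = 43926021357/9393931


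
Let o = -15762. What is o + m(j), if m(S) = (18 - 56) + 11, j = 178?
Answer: -15789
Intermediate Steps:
m(S) = -27 (m(S) = -38 + 11 = -27)
o + m(j) = -15762 - 27 = -15789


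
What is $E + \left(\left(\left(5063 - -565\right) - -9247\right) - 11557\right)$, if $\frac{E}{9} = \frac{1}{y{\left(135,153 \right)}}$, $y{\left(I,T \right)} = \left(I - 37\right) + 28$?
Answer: $\frac{46453}{14} \approx 3318.1$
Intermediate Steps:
$y{\left(I,T \right)} = -9 + I$ ($y{\left(I,T \right)} = \left(-37 + I\right) + 28 = -9 + I$)
$E = \frac{1}{14}$ ($E = \frac{9}{-9 + 135} = \frac{9}{126} = 9 \cdot \frac{1}{126} = \frac{1}{14} \approx 0.071429$)
$E + \left(\left(\left(5063 - -565\right) - -9247\right) - 11557\right) = \frac{1}{14} + \left(\left(\left(5063 - -565\right) - -9247\right) - 11557\right) = \frac{1}{14} + \left(\left(\left(5063 + 565\right) + 9247\right) - 11557\right) = \frac{1}{14} + \left(\left(5628 + 9247\right) - 11557\right) = \frac{1}{14} + \left(14875 - 11557\right) = \frac{1}{14} + 3318 = \frac{46453}{14}$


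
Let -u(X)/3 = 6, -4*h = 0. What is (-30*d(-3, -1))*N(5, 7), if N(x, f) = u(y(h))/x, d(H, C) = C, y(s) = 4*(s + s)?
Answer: -108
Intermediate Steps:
h = 0 (h = -1/4*0 = 0)
y(s) = 8*s (y(s) = 4*(2*s) = 8*s)
u(X) = -18 (u(X) = -3*6 = -18)
N(x, f) = -18/x
(-30*d(-3, -1))*N(5, 7) = (-30*(-1))*(-18/5) = 30*(-18*1/5) = 30*(-18/5) = -108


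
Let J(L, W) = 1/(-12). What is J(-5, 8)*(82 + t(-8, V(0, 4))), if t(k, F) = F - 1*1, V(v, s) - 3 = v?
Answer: -7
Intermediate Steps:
V(v, s) = 3 + v
t(k, F) = -1 + F (t(k, F) = F - 1 = -1 + F)
J(L, W) = -1/12
J(-5, 8)*(82 + t(-8, V(0, 4))) = -(82 + (-1 + (3 + 0)))/12 = -(82 + (-1 + 3))/12 = -(82 + 2)/12 = -1/12*84 = -7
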